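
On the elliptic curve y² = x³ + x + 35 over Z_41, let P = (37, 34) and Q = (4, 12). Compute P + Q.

(5, 1)

(37, 34) + (4, 12). λ = (12 - 34)/(4 - 37) ≡ 19/8 mod 41. 8⁻¹ ≡ 36 (mod 41) since 8·36 = 288 ≡ 1, so λ ≡ 28.
  x = λ² - 37 - 4 = 784 - 41 ≡ 5; y = λ·(37 - 5) - 34 ≡ 1. → (5, 1)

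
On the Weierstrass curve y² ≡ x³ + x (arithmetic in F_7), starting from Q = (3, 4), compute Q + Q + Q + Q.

Repeated addition: build up to 4Q.
2Q: tangent at (3, 4): λ = (3·3² + 1)/(2·4) ≡ 0/1. 1⁻¹ ≡ 1 (mod 7) since 1·1 = 1 ≡ 1, so λ ≡ 0·1 ≡ 0.
  x = λ² - 3 - 3 = 0 - 6 ≡ 1; y = λ·(3 - 1) - 4 ≡ 3. → (1, 3)
3Q: (1, 3) + (3, 4). λ = (4 - 3)/(3 - 1) ≡ 1/2 mod 7. 2⁻¹ ≡ 4 (mod 7) since 2·4 = 8 ≡ 1, so λ ≡ 4.
  x = λ² - 1 - 3 = 16 - 4 ≡ 5; y = λ·(1 - 5) - 3 ≡ 2. → (5, 2)
4Q: (5, 2) + (3, 4). λ = (4 - 2)/(3 - 5) ≡ 2/5 mod 7. 5⁻¹ ≡ 3 (mod 7) since 5·3 = 15 ≡ 1, so λ ≡ 6.
  x = λ² - 5 - 3 = 36 - 8 ≡ 0; y = λ·(5 - 0) - 2 ≡ 0. → (0, 0)

(0, 0)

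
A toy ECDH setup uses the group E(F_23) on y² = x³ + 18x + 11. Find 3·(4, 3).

Write Q = (4, 3).
Repeated addition: build up to 3Q.
2Q: tangent at (4, 3): λ = (3·4² + 18)/(2·3) ≡ 20/6. 6⁻¹ ≡ 4 (mod 23) since 6·4 = 24 ≡ 1, so λ ≡ 20·4 ≡ 11.
  x = λ² - 4 - 4 = 121 - 8 ≡ 21; y = λ·(4 - 21) - 3 ≡ 17. → (21, 17)
3Q: (21, 17) + (4, 3). λ = (3 - 17)/(4 - 21) ≡ 9/6 mod 23. 6⁻¹ ≡ 4 (mod 23), so λ ≡ 13.
  x = λ² - 21 - 4 = 169 - 25 ≡ 6; y = λ·(21 - 6) - 17 ≡ 17. → (6, 17)

(6, 17)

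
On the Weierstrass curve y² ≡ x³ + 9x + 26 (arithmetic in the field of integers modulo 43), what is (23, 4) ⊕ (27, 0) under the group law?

(37, 10)

(23, 4) + (27, 0). λ = (0 - 4)/(27 - 23) ≡ 39/4 mod 43. 4⁻¹ ≡ 11 (mod 43) since 4·11 = 44 ≡ 1, so λ ≡ 42.
  x = λ² - 23 - 27 = 1764 - 50 ≡ 37; y = λ·(23 - 37) - 4 ≡ 10. → (37, 10)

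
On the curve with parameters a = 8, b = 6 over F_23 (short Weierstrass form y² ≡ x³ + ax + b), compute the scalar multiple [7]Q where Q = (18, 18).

(0, 12)

Double-and-add on 7 = (111)₂. Start with Q = (18, 18) for the leading 1-bit.
double: tangent at (18, 18): λ = (3·18² + 8)/(2·18) ≡ 14/13. 13⁻¹ ≡ 16 (mod 23) since 13·16 = 208 ≡ 1, so λ ≡ 14·16 ≡ 17.
  x = λ² - 18 - 18 = 289 - 36 ≡ 0; y = λ·(18 - 0) - 18 ≡ 12. → (0, 12)
add Q: (0, 12) + (18, 18). λ = (18 - 12)/(18 - 0) ≡ 6/18 mod 23. 18⁻¹ ≡ 9 (mod 23), so λ ≡ 8.
  x = λ² - 0 - 18 = 64 - 18 ≡ 0; y = λ·(0 - 0) - 12 ≡ 11. → (0, 11)
double: tangent at (0, 11): λ = (3·0² + 8)/(2·11) ≡ 8/22. 22⁻¹ ≡ 22 (mod 23), so λ ≡ 8·22 ≡ 15.
  x = λ² - 0 - 0 = 225 - 0 ≡ 18; y = λ·(0 - 18) - 11 ≡ 18. → (18, 18)
add Q: tangent at (18, 18): λ = (3·18² + 8)/(2·18) ≡ 14/13. 13⁻¹ ≡ 16 (mod 23) since 13·16 = 208 ≡ 1, so λ ≡ 14·16 ≡ 17.
  x = λ² - 18 - 18 = 289 - 36 ≡ 0; y = λ·(18 - 0) - 18 ≡ 12. → (0, 12)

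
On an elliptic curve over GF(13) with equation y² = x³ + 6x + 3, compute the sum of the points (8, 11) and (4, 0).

(11, 10)

(8, 11) + (4, 0). λ = (0 - 11)/(4 - 8) ≡ 2/9 mod 13. 9⁻¹ ≡ 3 (mod 13), so λ ≡ 6.
  x = λ² - 8 - 4 = 36 - 12 ≡ 11; y = λ·(8 - 11) - 11 ≡ 10. → (11, 10)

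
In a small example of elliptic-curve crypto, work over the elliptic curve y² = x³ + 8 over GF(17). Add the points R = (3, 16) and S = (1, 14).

(14, 7)

(3, 16) + (1, 14). λ = (14 - 16)/(1 - 3) ≡ 15/15 mod 17. 15⁻¹ ≡ 8 (mod 17), so λ ≡ 1.
  x = λ² - 3 - 1 = 1 - 4 ≡ 14; y = λ·(3 - 14) - 16 ≡ 7. → (14, 7)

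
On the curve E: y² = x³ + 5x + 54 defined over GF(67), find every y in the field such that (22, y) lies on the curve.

x³ + 5x + 54 = 10812 ≡ 25 (mod 67).
Square roots of 25 mod 67: 5 and 62 (since 5² = 25 ≡ 25).

5, 62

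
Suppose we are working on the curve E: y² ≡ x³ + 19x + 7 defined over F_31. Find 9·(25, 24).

(0, 10)

Write G = (25, 24).
Repeated addition: build up to 9G.
2G: tangent at (25, 24): λ = (3·25² + 19)/(2·24) ≡ 3/17. 17⁻¹ ≡ 11 (mod 31), so λ ≡ 3·11 ≡ 2.
  x = λ² - 25 - 25 = 4 - 50 ≡ 16; y = λ·(25 - 16) - 24 ≡ 25. → (16, 25)
3G: (16, 25) + (25, 24). λ = (24 - 25)/(25 - 16) ≡ 30/9 mod 31. 9⁻¹ ≡ 7 (mod 31) since 9·7 = 63 ≡ 1, so λ ≡ 24.
  x = λ² - 16 - 25 = 576 - 41 ≡ 8; y = λ·(16 - 8) - 25 ≡ 12. → (8, 12)
4G: (8, 12) + (25, 24). λ = (24 - 12)/(25 - 8) ≡ 12/17 mod 31. 17⁻¹ ≡ 11 (mod 31) since 17·11 = 187 ≡ 1, so λ ≡ 8.
  x = λ² - 8 - 25 = 64 - 33 ≡ 0; y = λ·(8 - 0) - 12 ≡ 21. → (0, 21)
5G: (0, 21) + (25, 24). λ = (24 - 21)/(25 - 0) ≡ 3/25 mod 31. 25⁻¹ ≡ 5 (mod 31), so λ ≡ 15.
  x = λ² - 0 - 25 = 225 - 25 ≡ 14; y = λ·(0 - 14) - 21 ≡ 17. → (14, 17)
6G: (14, 17) + (25, 24). λ = (24 - 17)/(25 - 14) ≡ 7/11 mod 31. 11⁻¹ ≡ 17 (mod 31), so λ ≡ 26.
  x = λ² - 14 - 25 = 676 - 39 ≡ 17; y = λ·(14 - 17) - 17 ≡ 29. → (17, 29)
7G: (17, 29) + (25, 24). λ = (24 - 29)/(25 - 17) ≡ 26/8 mod 31. 8⁻¹ ≡ 4 (mod 31) since 8·4 = 32 ≡ 1, so λ ≡ 11.
  x = λ² - 17 - 25 = 121 - 42 ≡ 17; y = λ·(17 - 17) - 29 ≡ 2. → (17, 2)
8G: (17, 2) + (25, 24). λ = (24 - 2)/(25 - 17) ≡ 22/8 mod 31. 8⁻¹ ≡ 4 (mod 31) since 8·4 = 32 ≡ 1, so λ ≡ 26.
  x = λ² - 17 - 25 = 676 - 42 ≡ 14; y = λ·(17 - 14) - 2 ≡ 14. → (14, 14)
9G: (14, 14) + (25, 24). λ = (24 - 14)/(25 - 14) ≡ 10/11 mod 31. 11⁻¹ ≡ 17 (mod 31), so λ ≡ 15.
  x = λ² - 14 - 25 = 225 - 39 ≡ 0; y = λ·(14 - 0) - 14 ≡ 10. → (0, 10)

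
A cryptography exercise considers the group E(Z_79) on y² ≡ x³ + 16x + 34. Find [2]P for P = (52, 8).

(25, 41)

tangent at (52, 8): λ = (3·52² + 16)/(2·8) ≡ 70/16. 16⁻¹ ≡ 5 (mod 79), so λ ≡ 70·5 ≡ 34.
  x = λ² - 52 - 52 = 1156 - 104 ≡ 25; y = λ·(52 - 25) - 8 ≡ 41. → (25, 41)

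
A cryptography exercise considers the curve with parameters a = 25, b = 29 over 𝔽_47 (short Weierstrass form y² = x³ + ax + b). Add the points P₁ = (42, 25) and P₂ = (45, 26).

(28, 11)

(42, 25) + (45, 26). λ = (26 - 25)/(45 - 42) ≡ 1/3 mod 47. 3⁻¹ ≡ 16 (mod 47), so λ ≡ 16.
  x = λ² - 42 - 45 = 256 - 87 ≡ 28; y = λ·(42 - 28) - 25 ≡ 11. → (28, 11)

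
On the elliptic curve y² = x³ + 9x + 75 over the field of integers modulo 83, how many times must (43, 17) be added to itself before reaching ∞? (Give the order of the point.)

2P: tangent at (43, 17): λ = (3·43² + 9)/(2·17) ≡ 78/34. 34⁻¹ ≡ 22 (mod 83) since 34·22 = 748 ≡ 1, so λ ≡ 78·22 ≡ 56.
  x = λ² - 43 - 43 = 3136 - 86 ≡ 62; y = λ·(43 - 62) - 17 ≡ 81. → (62, 81)
3P: (62, 81) + (43, 17). λ = (17 - 81)/(43 - 62) ≡ 19/64 mod 83. 64⁻¹ ≡ 48 (mod 83) since 64·48 = 3072 ≡ 1, so λ ≡ 82.
  x = λ² - 62 - 43 = 6724 - 105 ≡ 62; y = λ·(62 - 62) - 81 ≡ 2. → (62, 2)
4P: (62, 2) + (43, 17). λ = (17 - 2)/(43 - 62) ≡ 15/64 mod 83. 64⁻¹ ≡ 48 (mod 83), so λ ≡ 56.
  x = λ² - 62 - 43 = 3136 - 105 ≡ 43; y = λ·(62 - 43) - 2 ≡ 66. → (43, 66)
5P: (43, 66) + (43, 17): same x and y₁ ≡ -y₂, so the sum is ∞.
5P = ∞, so the order is 5.

5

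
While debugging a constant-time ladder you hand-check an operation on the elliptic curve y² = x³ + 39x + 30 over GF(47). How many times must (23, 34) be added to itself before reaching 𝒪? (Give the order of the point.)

2P: tangent at (23, 34): λ = (3·23² + 39)/(2·34) ≡ 28/21. 21⁻¹ ≡ 9 (mod 47), so λ ≡ 28·9 ≡ 17.
  x = λ² - 23 - 23 = 289 - 46 ≡ 8; y = λ·(23 - 8) - 34 ≡ 33. → (8, 33)
3P: (8, 33) + (23, 34). λ = (34 - 33)/(23 - 8) ≡ 1/15 mod 47. 15⁻¹ ≡ 22 (mod 47), so λ ≡ 22.
  x = λ² - 8 - 23 = 484 - 31 ≡ 30; y = λ·(8 - 30) - 33 ≡ 0. → (30, 0)
4P: (30, 0) + (23, 34). λ = (34 - 0)/(23 - 30) ≡ 34/40 mod 47. 40⁻¹ ≡ 20 (mod 47), so λ ≡ 22.
  x = λ² - 30 - 23 = 484 - 53 ≡ 8; y = λ·(30 - 8) - 0 ≡ 14. → (8, 14)
5P: (8, 14) + (23, 34). λ = (34 - 14)/(23 - 8) ≡ 20/15 mod 47. 15⁻¹ ≡ 22 (mod 47), so λ ≡ 17.
  x = λ² - 8 - 23 = 289 - 31 ≡ 23; y = λ·(8 - 23) - 14 ≡ 13. → (23, 13)
6P: (23, 13) + (23, 34): same x and y₁ ≡ -y₂, so the sum is 𝒪.
6P = 𝒪, so the order is 6.

6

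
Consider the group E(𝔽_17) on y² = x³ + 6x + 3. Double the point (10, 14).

(14, 3)

tangent at (10, 14): λ = (3·10² + 6)/(2·14) ≡ 0/11. 11⁻¹ ≡ 14 (mod 17), so λ ≡ 0·14 ≡ 0.
  x = λ² - 10 - 10 = 0 - 20 ≡ 14; y = λ·(10 - 14) - 14 ≡ 3. → (14, 3)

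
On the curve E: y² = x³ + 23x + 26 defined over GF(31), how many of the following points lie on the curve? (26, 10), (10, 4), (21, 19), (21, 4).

1

(26, 10): 10² ≡ 7, rhs ≡ 3 → off.
(10, 4): 4² ≡ 16, rhs ≡ 16 → on.
(21, 19): 19² ≡ 20, rhs ≡ 5 → off.
(21, 4): 4² ≡ 16, rhs ≡ 5 → off.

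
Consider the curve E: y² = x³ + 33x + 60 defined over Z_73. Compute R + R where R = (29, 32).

tangent at (29, 32): λ = (3·29² + 33)/(2·32) ≡ 1/64. 64⁻¹ ≡ 8 (mod 73) since 64·8 = 512 ≡ 1, so λ ≡ 1·8 ≡ 8.
  x = λ² - 29 - 29 = 64 - 58 ≡ 6; y = λ·(29 - 6) - 32 ≡ 6. → (6, 6)

(6, 6)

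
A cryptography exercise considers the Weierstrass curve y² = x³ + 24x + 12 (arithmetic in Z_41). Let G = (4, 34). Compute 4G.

(22, 35)

Repeated addition: build up to 4G.
2G: tangent at (4, 34): λ = (3·4² + 24)/(2·34) ≡ 31/27. 27⁻¹ ≡ 38 (mod 41), so λ ≡ 31·38 ≡ 30.
  x = λ² - 4 - 4 = 900 - 8 ≡ 31; y = λ·(4 - 31) - 34 ≡ 17. → (31, 17)
3G: (31, 17) + (4, 34). λ = (34 - 17)/(4 - 31) ≡ 17/14 mod 41. 14⁻¹ ≡ 3 (mod 41), so λ ≡ 10.
  x = λ² - 31 - 4 = 100 - 35 ≡ 24; y = λ·(31 - 24) - 17 ≡ 12. → (24, 12)
4G: (24, 12) + (4, 34). λ = (34 - 12)/(4 - 24) ≡ 22/21 mod 41. 21⁻¹ ≡ 2 (mod 41), so λ ≡ 3.
  x = λ² - 24 - 4 = 9 - 28 ≡ 22; y = λ·(24 - 22) - 12 ≡ 35. → (22, 35)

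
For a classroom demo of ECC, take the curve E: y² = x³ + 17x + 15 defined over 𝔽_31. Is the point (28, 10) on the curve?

no

y² = 10² ≡ 7; x³ + 17x + 15 = 22443 ≡ 30 (mod 31). 7 ≠ 30.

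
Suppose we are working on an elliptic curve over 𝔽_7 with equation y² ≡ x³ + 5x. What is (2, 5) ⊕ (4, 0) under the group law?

(2, 2)

(2, 5) + (4, 0). λ = (0 - 5)/(4 - 2) ≡ 2/2 mod 7. 2⁻¹ ≡ 4 (mod 7), so λ ≡ 1.
  x = λ² - 2 - 4 = 1 - 6 ≡ 2; y = λ·(2 - 2) - 5 ≡ 2. → (2, 2)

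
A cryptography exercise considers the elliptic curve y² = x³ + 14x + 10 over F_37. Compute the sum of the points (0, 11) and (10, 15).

(2, 3)

(0, 11) + (10, 15). λ = (15 - 11)/(10 - 0) ≡ 4/10 mod 37. 10⁻¹ ≡ 26 (mod 37), so λ ≡ 30.
  x = λ² - 0 - 10 = 900 - 10 ≡ 2; y = λ·(0 - 2) - 11 ≡ 3. → (2, 3)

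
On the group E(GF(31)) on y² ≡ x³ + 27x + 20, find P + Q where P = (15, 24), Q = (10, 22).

(26, 15)

(15, 24) + (10, 22). λ = (22 - 24)/(10 - 15) ≡ 29/26 mod 31. 26⁻¹ ≡ 6 (mod 31) since 26·6 = 156 ≡ 1, so λ ≡ 19.
  x = λ² - 15 - 10 = 361 - 25 ≡ 26; y = λ·(15 - 26) - 24 ≡ 15. → (26, 15)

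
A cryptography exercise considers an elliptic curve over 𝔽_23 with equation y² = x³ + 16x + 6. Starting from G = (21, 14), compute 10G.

Double-and-add on 10 = (1010)₂. Start with G = (21, 14) for the leading 1-bit.
double: tangent at (21, 14): λ = (3·21² + 16)/(2·14) ≡ 5/5. 5⁻¹ ≡ 14 (mod 23) since 5·14 = 70 ≡ 1, so λ ≡ 5·14 ≡ 1.
  x = λ² - 21 - 21 = 1 - 42 ≡ 5; y = λ·(21 - 5) - 14 ≡ 2. → (5, 2)
double: tangent at (5, 2): λ = (3·5² + 16)/(2·2) ≡ 22/4. 4⁻¹ ≡ 6 (mod 23), so λ ≡ 22·6 ≡ 17.
  x = λ² - 5 - 5 = 289 - 10 ≡ 3; y = λ·(5 - 3) - 2 ≡ 9. → (3, 9)
add G: (3, 9) + (21, 14). λ = (14 - 9)/(21 - 3) ≡ 5/18 mod 23. 18⁻¹ ≡ 9 (mod 23) since 18·9 = 162 ≡ 1, so λ ≡ 22.
  x = λ² - 3 - 21 = 484 - 24 ≡ 0; y = λ·(3 - 0) - 9 ≡ 11. → (0, 11)
double: tangent at (0, 11): λ = (3·0² + 16)/(2·11) ≡ 16/22. 22⁻¹ ≡ 22 (mod 23), so λ ≡ 16·22 ≡ 7.
  x = λ² - 0 - 0 = 49 - 0 ≡ 3; y = λ·(0 - 3) - 11 ≡ 14. → (3, 14)

(3, 14)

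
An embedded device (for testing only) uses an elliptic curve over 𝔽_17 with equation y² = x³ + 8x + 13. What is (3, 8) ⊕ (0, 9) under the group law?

(16, 2)

(3, 8) + (0, 9). λ = (9 - 8)/(0 - 3) ≡ 1/14 mod 17. 14⁻¹ ≡ 11 (mod 17), so λ ≡ 11.
  x = λ² - 3 - 0 = 121 - 3 ≡ 16; y = λ·(3 - 16) - 8 ≡ 2. → (16, 2)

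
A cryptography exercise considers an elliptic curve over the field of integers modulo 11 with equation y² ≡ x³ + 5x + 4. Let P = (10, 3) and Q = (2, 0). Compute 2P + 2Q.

(5, 0)

First 2P:
Repeated addition: build up to 2P.
2P: tangent at (10, 3): λ = (3·10² + 5)/(2·3) ≡ 8/6. 6⁻¹ ≡ 2 (mod 11), so λ ≡ 8·2 ≡ 5.
  x = λ² - 10 - 10 = 25 - 20 ≡ 5; y = λ·(10 - 5) - 3 ≡ 0. → (5, 0)
2P = (5, 0).
Next 2Q:
Repeated addition: build up to 2Q.
2Q: (2, 0) + (2, 0): same x and y₁ ≡ -y₂, so the sum is the point at infinity.
2Q = the point at infinity.
Finally 2P + 2Q:
(5, 0) + the point at infinity = (5, 0) (identity).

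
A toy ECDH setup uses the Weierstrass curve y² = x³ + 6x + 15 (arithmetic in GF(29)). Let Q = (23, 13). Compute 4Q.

Double-and-add on 4 = (100)₂. Start with Q = (23, 13) for the leading 1-bit.
double: tangent at (23, 13): λ = (3·23² + 6)/(2·13) ≡ 27/26. 26⁻¹ ≡ 19 (mod 29), so λ ≡ 27·19 ≡ 20.
  x = λ² - 23 - 23 = 400 - 46 ≡ 6; y = λ·(23 - 6) - 13 ≡ 8. → (6, 8)
double: tangent at (6, 8): λ = (3·6² + 6)/(2·8) ≡ 27/16. 16⁻¹ ≡ 20 (mod 29), so λ ≡ 27·20 ≡ 18.
  x = λ² - 6 - 6 = 324 - 12 ≡ 22; y = λ·(6 - 22) - 8 ≡ 23. → (22, 23)

(22, 23)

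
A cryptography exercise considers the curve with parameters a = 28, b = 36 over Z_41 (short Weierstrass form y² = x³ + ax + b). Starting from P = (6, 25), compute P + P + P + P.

Repeated addition: build up to 4P.
2P: tangent at (6, 25): λ = (3·6² + 28)/(2·25) ≡ 13/9. 9⁻¹ ≡ 32 (mod 41), so λ ≡ 13·32 ≡ 6.
  x = λ² - 6 - 6 = 36 - 12 ≡ 24; y = λ·(6 - 24) - 25 ≡ 31. → (24, 31)
3P: (24, 31) + (6, 25). λ = (25 - 31)/(6 - 24) ≡ 35/23 mod 41. 23⁻¹ ≡ 25 (mod 41) since 23·25 = 575 ≡ 1, so λ ≡ 14.
  x = λ² - 24 - 6 = 196 - 30 ≡ 2; y = λ·(24 - 2) - 31 ≡ 31. → (2, 31)
4P: (2, 31) + (6, 25). λ = (25 - 31)/(6 - 2) ≡ 35/4 mod 41. 4⁻¹ ≡ 31 (mod 41), so λ ≡ 19.
  x = λ² - 2 - 6 = 361 - 8 ≡ 25; y = λ·(2 - 25) - 31 ≡ 24. → (25, 24)

(25, 24)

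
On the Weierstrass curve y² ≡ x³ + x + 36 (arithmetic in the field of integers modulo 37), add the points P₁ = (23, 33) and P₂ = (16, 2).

(23, 33) + (16, 2). λ = (2 - 33)/(16 - 23) ≡ 6/30 mod 37. 30⁻¹ ≡ 21 (mod 37), so λ ≡ 15.
  x = λ² - 23 - 16 = 225 - 39 ≡ 1; y = λ·(23 - 1) - 33 ≡ 1. → (1, 1)

(1, 1)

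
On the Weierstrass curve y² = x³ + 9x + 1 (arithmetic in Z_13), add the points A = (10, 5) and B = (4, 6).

(10, 5) + (4, 6). λ = (6 - 5)/(4 - 10) ≡ 1/7 mod 13. 7⁻¹ ≡ 2 (mod 13), so λ ≡ 2.
  x = λ² - 10 - 4 = 4 - 14 ≡ 3; y = λ·(10 - 3) - 5 ≡ 9. → (3, 9)

(3, 9)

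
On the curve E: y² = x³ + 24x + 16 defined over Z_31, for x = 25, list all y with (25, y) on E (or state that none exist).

x³ + 24x + 16 = 16241 ≡ 28 (mod 31).
Square roots of 28 mod 31: 11 and 20 (since 11² = 121 ≡ 28).

11, 20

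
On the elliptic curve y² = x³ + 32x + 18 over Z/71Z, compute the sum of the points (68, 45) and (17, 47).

(35, 8)

(68, 45) + (17, 47). λ = (47 - 45)/(17 - 68) ≡ 2/20 mod 71. 20⁻¹ ≡ 32 (mod 71), so λ ≡ 64.
  x = λ² - 68 - 17 = 4096 - 85 ≡ 35; y = λ·(68 - 35) - 45 ≡ 8. → (35, 8)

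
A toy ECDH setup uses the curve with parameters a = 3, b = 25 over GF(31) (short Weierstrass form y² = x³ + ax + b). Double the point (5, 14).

tangent at (5, 14): λ = (3·5² + 3)/(2·14) ≡ 16/28. 28⁻¹ ≡ 10 (mod 31), so λ ≡ 16·10 ≡ 5.
  x = λ² - 5 - 5 = 25 - 10 ≡ 15; y = λ·(5 - 15) - 14 ≡ 29. → (15, 29)

(15, 29)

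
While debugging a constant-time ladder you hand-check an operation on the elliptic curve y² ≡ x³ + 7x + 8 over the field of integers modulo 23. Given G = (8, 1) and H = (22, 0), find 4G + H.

First 4G:
Repeated addition: build up to 4G.
2G: tangent at (8, 1): λ = (3·8² + 7)/(2·1) ≡ 15/2. 2⁻¹ ≡ 12 (mod 23), so λ ≡ 15·12 ≡ 19.
  x = λ² - 8 - 8 = 361 - 16 ≡ 0; y = λ·(8 - 0) - 1 ≡ 13. → (0, 13)
3G: (0, 13) + (8, 1). λ = (1 - 13)/(8 - 0) ≡ 11/8 mod 23. 8⁻¹ ≡ 3 (mod 23), so λ ≡ 10.
  x = λ² - 0 - 8 = 100 - 8 ≡ 0; y = λ·(0 - 0) - 13 ≡ 10. → (0, 10)
4G: (0, 10) + (8, 1). λ = (1 - 10)/(8 - 0) ≡ 14/8 mod 23. 8⁻¹ ≡ 3 (mod 23), so λ ≡ 19.
  x = λ² - 0 - 8 = 361 - 8 ≡ 8; y = λ·(0 - 8) - 10 ≡ 22. → (8, 22)
4G = (8, 22).
Finally 4G + H:
(8, 22) + (22, 0). λ = (0 - 22)/(22 - 8) ≡ 1/14 mod 23. 14⁻¹ ≡ 5 (mod 23) since 14·5 = 70 ≡ 1, so λ ≡ 5.
  x = λ² - 8 - 22 = 25 - 30 ≡ 18; y = λ·(8 - 18) - 22 ≡ 20. → (18, 20)

(18, 20)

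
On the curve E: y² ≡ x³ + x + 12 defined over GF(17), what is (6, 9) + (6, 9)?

tangent at (6, 9): λ = (3·6² + 1)/(2·9) ≡ 7/1. 1⁻¹ ≡ 1 (mod 17), so λ ≡ 7·1 ≡ 7.
  x = λ² - 6 - 6 = 49 - 12 ≡ 3; y = λ·(6 - 3) - 9 ≡ 12. → (3, 12)

(3, 12)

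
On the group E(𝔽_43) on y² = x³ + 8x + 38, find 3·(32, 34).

(0, 34)

Write Q = (32, 34).
Repeated addition: build up to 3Q.
2Q: tangent at (32, 34): λ = (3·32² + 8)/(2·34) ≡ 27/25. 25⁻¹ ≡ 31 (mod 43), so λ ≡ 27·31 ≡ 20.
  x = λ² - 32 - 32 = 400 - 64 ≡ 35; y = λ·(32 - 35) - 34 ≡ 35. → (35, 35)
3Q: (35, 35) + (32, 34). λ = (34 - 35)/(32 - 35) ≡ 42/40 mod 43. 40⁻¹ ≡ 14 (mod 43), so λ ≡ 29.
  x = λ² - 35 - 32 = 841 - 67 ≡ 0; y = λ·(35 - 0) - 35 ≡ 34. → (0, 34)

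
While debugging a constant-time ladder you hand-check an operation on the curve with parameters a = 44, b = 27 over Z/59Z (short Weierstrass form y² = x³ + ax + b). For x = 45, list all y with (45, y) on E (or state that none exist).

x³ + 44x + 27 = 93132 ≡ 30 (mod 59).
30 is a non-residue mod 59; no y exists.

none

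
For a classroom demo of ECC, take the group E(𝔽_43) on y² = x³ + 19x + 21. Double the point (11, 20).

(19, 24)

tangent at (11, 20): λ = (3·11² + 19)/(2·20) ≡ 38/40. 40⁻¹ ≡ 14 (mod 43), so λ ≡ 38·14 ≡ 16.
  x = λ² - 11 - 11 = 256 - 22 ≡ 19; y = λ·(11 - 19) - 20 ≡ 24. → (19, 24)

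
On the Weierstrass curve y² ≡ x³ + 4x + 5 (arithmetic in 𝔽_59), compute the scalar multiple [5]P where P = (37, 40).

(53, 58)

Double-and-add on 5 = (101)₂. Start with P = (37, 40) for the leading 1-bit.
double: tangent at (37, 40): λ = (3·37² + 4)/(2·40) ≡ 40/21. 21⁻¹ ≡ 45 (mod 59), so λ ≡ 40·45 ≡ 30.
  x = λ² - 37 - 37 = 900 - 74 ≡ 0; y = λ·(37 - 0) - 40 ≡ 8. → (0, 8)
double: tangent at (0, 8): λ = (3·0² + 4)/(2·8) ≡ 4/16. 16⁻¹ ≡ 48 (mod 59), so λ ≡ 4·48 ≡ 15.
  x = λ² - 0 - 0 = 225 - 0 ≡ 48; y = λ·(0 - 48) - 8 ≡ 39. → (48, 39)
add P: (48, 39) + (37, 40). λ = (40 - 39)/(37 - 48) ≡ 1/48 mod 59. 48⁻¹ ≡ 16 (mod 59) since 48·16 = 768 ≡ 1, so λ ≡ 16.
  x = λ² - 48 - 37 = 256 - 85 ≡ 53; y = λ·(48 - 53) - 39 ≡ 58. → (53, 58)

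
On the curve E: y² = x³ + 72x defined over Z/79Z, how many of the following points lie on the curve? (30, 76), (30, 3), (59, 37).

2

(30, 76): 76² ≡ 9, rhs ≡ 9 → on.
(30, 3): 3² ≡ 9, rhs ≡ 9 → on.
(59, 37): 37² ≡ 26, rhs ≡ 40 → off.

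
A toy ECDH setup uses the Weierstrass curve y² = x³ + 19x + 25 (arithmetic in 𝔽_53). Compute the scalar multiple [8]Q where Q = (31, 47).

O

Double-and-add on 8 = (1000)₂. Start with Q = (31, 47) for the leading 1-bit.
double: tangent at (31, 47): λ = (3·31² + 19)/(2·47) ≡ 40/41. 41⁻¹ ≡ 22 (mod 53), so λ ≡ 40·22 ≡ 32.
  x = λ² - 31 - 31 = 1024 - 62 ≡ 8; y = λ·(31 - 8) - 47 ≡ 0. → (8, 0)
double: (8, 0) + (8, 0): same x and y₁ ≡ -y₂, so the sum is O.
double: O + O = O (identity).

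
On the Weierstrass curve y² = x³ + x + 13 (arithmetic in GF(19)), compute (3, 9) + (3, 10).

The two points share x = 3 and their y-coordinates satisfy 9 + 10 ≡ 0 (mod 19), so they are inverses. Their sum is 𝒪.

O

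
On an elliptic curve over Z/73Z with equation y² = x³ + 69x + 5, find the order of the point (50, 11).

5

2P: tangent at (50, 11): λ = (3·50² + 69)/(2·11) ≡ 50/22. 22⁻¹ ≡ 10 (mod 73), so λ ≡ 50·10 ≡ 62.
  x = λ² - 50 - 50 = 3844 - 100 ≡ 21; y = λ·(50 - 21) - 11 ≡ 35. → (21, 35)
3P: (21, 35) + (50, 11). λ = (11 - 35)/(50 - 21) ≡ 49/29 mod 73. 29⁻¹ ≡ 68 (mod 73) since 29·68 = 1972 ≡ 1, so λ ≡ 47.
  x = λ² - 21 - 50 = 2209 - 71 ≡ 21; y = λ·(21 - 21) - 35 ≡ 38. → (21, 38)
4P: (21, 38) + (50, 11). λ = (11 - 38)/(50 - 21) ≡ 46/29 mod 73. 29⁻¹ ≡ 68 (mod 73), so λ ≡ 62.
  x = λ² - 21 - 50 = 3844 - 71 ≡ 50; y = λ·(21 - 50) - 38 ≡ 62. → (50, 62)
5P: (50, 62) + (50, 11): same x and y₁ ≡ -y₂, so the sum is ∞.
5P = ∞, so the order is 5.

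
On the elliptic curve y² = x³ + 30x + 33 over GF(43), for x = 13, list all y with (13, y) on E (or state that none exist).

13, 30

x³ + 30x + 33 = 2620 ≡ 40 (mod 43).
Square roots of 40 mod 43: 13 and 30 (since 13² = 169 ≡ 40).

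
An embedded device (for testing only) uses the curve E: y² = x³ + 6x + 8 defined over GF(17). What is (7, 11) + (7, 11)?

(3, 6)

tangent at (7, 11): λ = (3·7² + 6)/(2·11) ≡ 0/5. 5⁻¹ ≡ 7 (mod 17), so λ ≡ 0·7 ≡ 0.
  x = λ² - 7 - 7 = 0 - 14 ≡ 3; y = λ·(7 - 3) - 11 ≡ 6. → (3, 6)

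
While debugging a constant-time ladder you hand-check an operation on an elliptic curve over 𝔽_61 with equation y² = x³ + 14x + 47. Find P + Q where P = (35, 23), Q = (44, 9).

(35, 23) + (44, 9). λ = (9 - 23)/(44 - 35) ≡ 47/9 mod 61. 9⁻¹ ≡ 34 (mod 61) since 9·34 = 306 ≡ 1, so λ ≡ 12.
  x = λ² - 35 - 44 = 144 - 79 ≡ 4; y = λ·(35 - 4) - 23 ≡ 44. → (4, 44)

(4, 44)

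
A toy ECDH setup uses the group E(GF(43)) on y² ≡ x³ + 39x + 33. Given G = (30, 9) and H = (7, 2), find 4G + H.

(5, 40)

First 4G:
Repeated addition: build up to 4G.
2G: tangent at (30, 9): λ = (3·30² + 39)/(2·9) ≡ 30/18. 18⁻¹ ≡ 12 (mod 43), so λ ≡ 30·12 ≡ 16.
  x = λ² - 30 - 30 = 256 - 60 ≡ 24; y = λ·(30 - 24) - 9 ≡ 1. → (24, 1)
3G: (24, 1) + (30, 9). λ = (9 - 1)/(30 - 24) ≡ 8/6 mod 43. 6⁻¹ ≡ 36 (mod 43), so λ ≡ 30.
  x = λ² - 24 - 30 = 900 - 54 ≡ 29; y = λ·(24 - 29) - 1 ≡ 21. → (29, 21)
4G: (29, 21) + (30, 9). λ = (9 - 21)/(30 - 29) ≡ 31/1 mod 43. 1⁻¹ ≡ 1 (mod 43), so λ ≡ 31.
  x = λ² - 29 - 30 = 961 - 59 ≡ 42; y = λ·(29 - 42) - 21 ≡ 6. → (42, 6)
4G = (42, 6).
Finally 4G + H:
(42, 6) + (7, 2). λ = (2 - 6)/(7 - 42) ≡ 39/8 mod 43. 8⁻¹ ≡ 27 (mod 43) since 8·27 = 216 ≡ 1, so λ ≡ 21.
  x = λ² - 42 - 7 = 441 - 49 ≡ 5; y = λ·(42 - 5) - 6 ≡ 40. → (5, 40)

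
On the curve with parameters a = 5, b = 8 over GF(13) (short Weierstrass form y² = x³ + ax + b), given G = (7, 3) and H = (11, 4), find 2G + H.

First 2G:
Repeated addition: build up to 2G.
2G: tangent at (7, 3): λ = (3·7² + 5)/(2·3) ≡ 9/6. 6⁻¹ ≡ 11 (mod 13) since 6·11 = 66 ≡ 1, so λ ≡ 9·11 ≡ 8.
  x = λ² - 7 - 7 = 64 - 14 ≡ 11; y = λ·(7 - 11) - 3 ≡ 4. → (11, 4)
2G = (11, 4).
Finally 2G + H:
tangent at (11, 4): λ = (3·11² + 5)/(2·4) ≡ 4/8. 8⁻¹ ≡ 5 (mod 13) since 8·5 = 40 ≡ 1, so λ ≡ 4·5 ≡ 7.
  x = λ² - 11 - 11 = 49 - 22 ≡ 1; y = λ·(11 - 1) - 4 ≡ 1. → (1, 1)

(1, 1)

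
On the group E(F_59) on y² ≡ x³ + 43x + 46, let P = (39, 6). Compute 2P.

(27, 57)

tangent at (39, 6): λ = (3·39² + 43)/(2·6) ≡ 4/12. 12⁻¹ ≡ 5 (mod 59) since 12·5 = 60 ≡ 1, so λ ≡ 4·5 ≡ 20.
  x = λ² - 39 - 39 = 400 - 78 ≡ 27; y = λ·(39 - 27) - 6 ≡ 57. → (27, 57)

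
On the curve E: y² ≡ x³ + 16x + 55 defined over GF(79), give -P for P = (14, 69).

-(14, 69) = (14, -69 mod 79) = (14, 10).

(14, 10)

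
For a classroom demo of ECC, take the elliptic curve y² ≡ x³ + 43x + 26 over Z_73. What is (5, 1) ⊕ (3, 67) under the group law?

(5, 1) + (3, 67). λ = (67 - 1)/(3 - 5) ≡ 66/71 mod 73. 71⁻¹ ≡ 36 (mod 73), so λ ≡ 40.
  x = λ² - 5 - 3 = 1600 - 8 ≡ 59; y = λ·(5 - 59) - 1 ≡ 29. → (59, 29)

(59, 29)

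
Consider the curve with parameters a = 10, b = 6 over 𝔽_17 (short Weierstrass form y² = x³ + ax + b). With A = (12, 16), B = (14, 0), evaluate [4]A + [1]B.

First 4A:
Repeated addition: build up to 4A.
2A: tangent at (12, 16): λ = (3·12² + 10)/(2·16) ≡ 0/15. 15⁻¹ ≡ 8 (mod 17), so λ ≡ 0·8 ≡ 0.
  x = λ² - 12 - 12 = 0 - 24 ≡ 10; y = λ·(12 - 10) - 16 ≡ 1. → (10, 1)
3A: (10, 1) + (12, 16). λ = (16 - 1)/(12 - 10) ≡ 15/2 mod 17. 2⁻¹ ≡ 9 (mod 17), so λ ≡ 16.
  x = λ² - 10 - 12 = 256 - 22 ≡ 13; y = λ·(10 - 13) - 1 ≡ 2. → (13, 2)
4A: (13, 2) + (12, 16). λ = (16 - 2)/(12 - 13) ≡ 14/16 mod 17. 16⁻¹ ≡ 16 (mod 17) since 16·16 = 256 ≡ 1, so λ ≡ 3.
  x = λ² - 13 - 12 = 9 - 25 ≡ 1; y = λ·(13 - 1) - 2 ≡ 0. → (1, 0)
4A = (1, 0).
Finally 4A + B:
(1, 0) + (14, 0). λ = (0 - 0)/(14 - 1) ≡ 0/13 mod 17. 13⁻¹ ≡ 4 (mod 17) since 13·4 = 52 ≡ 1, so λ ≡ 0.
  x = λ² - 1 - 14 = 0 - 15 ≡ 2; y = λ·(1 - 2) - 0 ≡ 0. → (2, 0)

(2, 0)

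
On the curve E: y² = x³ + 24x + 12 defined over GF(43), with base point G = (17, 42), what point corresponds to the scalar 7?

(27, 41)

Double-and-add on 7 = (111)₂. Start with G = (17, 42) for the leading 1-bit.
double: tangent at (17, 42): λ = (3·17² + 24)/(2·42) ≡ 31/41. 41⁻¹ ≡ 21 (mod 43) since 41·21 = 861 ≡ 1, so λ ≡ 31·21 ≡ 6.
  x = λ² - 17 - 17 = 36 - 34 ≡ 2; y = λ·(17 - 2) - 42 ≡ 5. → (2, 5)
add G: (2, 5) + (17, 42). λ = (42 - 5)/(17 - 2) ≡ 37/15 mod 43. 15⁻¹ ≡ 23 (mod 43), so λ ≡ 34.
  x = λ² - 2 - 17 = 1156 - 19 ≡ 19; y = λ·(2 - 19) - 5 ≡ 19. → (19, 19)
double: tangent at (19, 19): λ = (3·19² + 24)/(2·19) ≡ 32/38. 38⁻¹ ≡ 17 (mod 43), so λ ≡ 32·17 ≡ 28.
  x = λ² - 19 - 19 = 784 - 38 ≡ 15; y = λ·(19 - 15) - 19 ≡ 7. → (15, 7)
add G: (15, 7) + (17, 42). λ = (42 - 7)/(17 - 15) ≡ 35/2 mod 43. 2⁻¹ ≡ 22 (mod 43), so λ ≡ 39.
  x = λ² - 15 - 17 = 1521 - 32 ≡ 27; y = λ·(15 - 27) - 7 ≡ 41. → (27, 41)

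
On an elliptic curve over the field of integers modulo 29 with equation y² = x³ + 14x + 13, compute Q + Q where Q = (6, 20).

tangent at (6, 20): λ = (3·6² + 14)/(2·20) ≡ 6/11. 11⁻¹ ≡ 8 (mod 29), so λ ≡ 6·8 ≡ 19.
  x = λ² - 6 - 6 = 361 - 12 ≡ 1; y = λ·(6 - 1) - 20 ≡ 17. → (1, 17)

(1, 17)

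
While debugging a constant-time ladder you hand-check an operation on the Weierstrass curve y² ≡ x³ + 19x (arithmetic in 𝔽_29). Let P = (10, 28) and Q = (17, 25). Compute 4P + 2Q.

(1, 7)

First 4P:
Double-and-add on 4 = (100)₂. Start with P = (10, 28) for the leading 1-bit.
double: tangent at (10, 28): λ = (3·10² + 19)/(2·28) ≡ 0/27. 27⁻¹ ≡ 14 (mod 29) since 27·14 = 378 ≡ 1, so λ ≡ 0·14 ≡ 0.
  x = λ² - 10 - 10 = 0 - 20 ≡ 9; y = λ·(10 - 9) - 28 ≡ 1. → (9, 1)
double: tangent at (9, 1): λ = (3·9² + 19)/(2·1) ≡ 1/2. 2⁻¹ ≡ 15 (mod 29), so λ ≡ 1·15 ≡ 15.
  x = λ² - 9 - 9 = 225 - 18 ≡ 4; y = λ·(9 - 4) - 1 ≡ 16. → (4, 16)
4P = (4, 16).
Next 2Q:
Repeated addition: build up to 2Q.
2Q: tangent at (17, 25): λ = (3·17² + 19)/(2·25) ≡ 16/21. 21⁻¹ ≡ 18 (mod 29), so λ ≡ 16·18 ≡ 27.
  x = λ² - 17 - 17 = 729 - 34 ≡ 28; y = λ·(17 - 28) - 25 ≡ 26. → (28, 26)
2Q = (28, 26).
Finally 4P + 2Q:
(4, 16) + (28, 26). λ = (26 - 16)/(28 - 4) ≡ 10/24 mod 29. 24⁻¹ ≡ 23 (mod 29), so λ ≡ 27.
  x = λ² - 4 - 28 = 729 - 32 ≡ 1; y = λ·(4 - 1) - 16 ≡ 7. → (1, 7)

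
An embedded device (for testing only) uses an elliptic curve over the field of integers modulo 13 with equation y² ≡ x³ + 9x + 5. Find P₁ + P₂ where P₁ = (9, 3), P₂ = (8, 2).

(10, 9)

(9, 3) + (8, 2). λ = (2 - 3)/(8 - 9) ≡ 12/12 mod 13. 12⁻¹ ≡ 12 (mod 13), so λ ≡ 1.
  x = λ² - 9 - 8 = 1 - 17 ≡ 10; y = λ·(9 - 10) - 3 ≡ 9. → (10, 9)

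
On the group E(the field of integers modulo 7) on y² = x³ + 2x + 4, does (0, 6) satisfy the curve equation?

no

y² = 6² ≡ 1; x³ + 2x + 4 = 4 ≡ 4 (mod 7). 1 ≠ 4.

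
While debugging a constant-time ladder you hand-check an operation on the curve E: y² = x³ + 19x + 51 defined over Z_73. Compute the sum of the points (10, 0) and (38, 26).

(10, 0) + (38, 26). λ = (26 - 0)/(38 - 10) ≡ 26/28 mod 73. 28⁻¹ ≡ 60 (mod 73) since 28·60 = 1680 ≡ 1, so λ ≡ 27.
  x = λ² - 10 - 38 = 729 - 48 ≡ 24; y = λ·(10 - 24) - 0 ≡ 60. → (24, 60)

(24, 60)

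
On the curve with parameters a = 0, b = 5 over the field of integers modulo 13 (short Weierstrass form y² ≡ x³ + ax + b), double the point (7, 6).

tangent at (7, 6): λ = (3·7² + 0)/(2·6) ≡ 4/12. 12⁻¹ ≡ 12 (mod 13), so λ ≡ 4·12 ≡ 9.
  x = λ² - 7 - 7 = 81 - 14 ≡ 2; y = λ·(7 - 2) - 6 ≡ 0. → (2, 0)

(2, 0)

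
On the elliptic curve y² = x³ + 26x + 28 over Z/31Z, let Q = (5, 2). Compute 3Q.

Repeated addition: build up to 3Q.
2Q: tangent at (5, 2): λ = (3·5² + 26)/(2·2) ≡ 8/4. 4⁻¹ ≡ 8 (mod 31), so λ ≡ 8·8 ≡ 2.
  x = λ² - 5 - 5 = 4 - 10 ≡ 25; y = λ·(5 - 25) - 2 ≡ 20. → (25, 20)
3Q: (25, 20) + (5, 2). λ = (2 - 20)/(5 - 25) ≡ 13/11 mod 31. 11⁻¹ ≡ 17 (mod 31) since 11·17 = 187 ≡ 1, so λ ≡ 4.
  x = λ² - 25 - 5 = 16 - 30 ≡ 17; y = λ·(25 - 17) - 20 ≡ 12. → (17, 12)

(17, 12)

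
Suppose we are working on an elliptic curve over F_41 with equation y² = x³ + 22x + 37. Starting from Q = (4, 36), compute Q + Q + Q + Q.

(21, 17)

Repeated addition: build up to 4Q.
2Q: tangent at (4, 36): λ = (3·4² + 22)/(2·36) ≡ 29/31. 31⁻¹ ≡ 4 (mod 41), so λ ≡ 29·4 ≡ 34.
  x = λ² - 4 - 4 = 1156 - 8 ≡ 0; y = λ·(4 - 0) - 36 ≡ 18. → (0, 18)
3Q: (0, 18) + (4, 36). λ = (36 - 18)/(4 - 0) ≡ 18/4 mod 41. 4⁻¹ ≡ 31 (mod 41), so λ ≡ 25.
  x = λ² - 0 - 4 = 625 - 4 ≡ 6; y = λ·(0 - 6) - 18 ≡ 37. → (6, 37)
4Q: (6, 37) + (4, 36). λ = (36 - 37)/(4 - 6) ≡ 40/39 mod 41. 39⁻¹ ≡ 20 (mod 41), so λ ≡ 21.
  x = λ² - 6 - 4 = 441 - 10 ≡ 21; y = λ·(6 - 21) - 37 ≡ 17. → (21, 17)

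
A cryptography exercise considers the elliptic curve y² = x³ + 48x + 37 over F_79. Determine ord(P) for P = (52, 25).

12

2P: tangent at (52, 25): λ = (3·52² + 48)/(2·25) ≡ 23/50. 50⁻¹ ≡ 49 (mod 79), so λ ≡ 23·49 ≡ 21.
  x = λ² - 52 - 52 = 441 - 104 ≡ 21; y = λ·(52 - 21) - 25 ≡ 73. → (21, 73)
3P: (21, 73) + (52, 25). λ = (25 - 73)/(52 - 21) ≡ 31/31 mod 79. 31⁻¹ ≡ 51 (mod 79), so λ ≡ 1.
  x = λ² - 21 - 52 = 1 - 73 ≡ 7; y = λ·(21 - 7) - 73 ≡ 20. → (7, 20)
4P: (7, 20) + (52, 25). λ = (25 - 20)/(52 - 7) ≡ 5/45 mod 79. 45⁻¹ ≡ 72 (mod 79), so λ ≡ 44.
  x = λ² - 7 - 52 = 1936 - 59 ≡ 60; y = λ·(7 - 60) - 20 ≡ 18. → (60, 18)
5P: (60, 18) + (52, 25). λ = (25 - 18)/(52 - 60) ≡ 7/71 mod 79. 71⁻¹ ≡ 69 (mod 79) since 71·69 = 4899 ≡ 1, so λ ≡ 9.
  x = λ² - 60 - 52 = 81 - 112 ≡ 48; y = λ·(60 - 48) - 18 ≡ 11. → (48, 11)
6P: (48, 11) + (52, 25). λ = (25 - 11)/(52 - 48) ≡ 14/4 mod 79. 4⁻¹ ≡ 20 (mod 79), so λ ≡ 43.
  x = λ² - 48 - 52 = 1849 - 100 ≡ 11; y = λ·(48 - 11) - 11 ≡ 0. → (11, 0)
7P: (11, 0) + (52, 25). λ = (25 - 0)/(52 - 11) ≡ 25/41 mod 79. 41⁻¹ ≡ 27 (mod 79), so λ ≡ 43.
  x = λ² - 11 - 52 = 1849 - 63 ≡ 48; y = λ·(11 - 48) - 0 ≡ 68. → (48, 68)
8P: (48, 68) + (52, 25). λ = (25 - 68)/(52 - 48) ≡ 36/4 mod 79. 4⁻¹ ≡ 20 (mod 79), so λ ≡ 9.
  x = λ² - 48 - 52 = 81 - 100 ≡ 60; y = λ·(48 - 60) - 68 ≡ 61. → (60, 61)
9P: (60, 61) + (52, 25). λ = (25 - 61)/(52 - 60) ≡ 43/71 mod 79. 71⁻¹ ≡ 69 (mod 79), so λ ≡ 44.
  x = λ² - 60 - 52 = 1936 - 112 ≡ 7; y = λ·(60 - 7) - 61 ≡ 59. → (7, 59)
10P: (7, 59) + (52, 25). λ = (25 - 59)/(52 - 7) ≡ 45/45 mod 79. 45⁻¹ ≡ 72 (mod 79) since 45·72 = 3240 ≡ 1, so λ ≡ 1.
  x = λ² - 7 - 52 = 1 - 59 ≡ 21; y = λ·(7 - 21) - 59 ≡ 6. → (21, 6)
11P: (21, 6) + (52, 25). λ = (25 - 6)/(52 - 21) ≡ 19/31 mod 79. 31⁻¹ ≡ 51 (mod 79), so λ ≡ 21.
  x = λ² - 21 - 52 = 441 - 73 ≡ 52; y = λ·(21 - 52) - 6 ≡ 54. → (52, 54)
12P: (52, 54) + (52, 25): same x and y₁ ≡ -y₂, so the sum is O.
12P = O, so the order is 12.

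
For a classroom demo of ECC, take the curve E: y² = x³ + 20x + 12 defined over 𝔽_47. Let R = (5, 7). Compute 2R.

(43, 44)

tangent at (5, 7): λ = (3·5² + 20)/(2·7) ≡ 1/14. 14⁻¹ ≡ 37 (mod 47) since 14·37 = 518 ≡ 1, so λ ≡ 1·37 ≡ 37.
  x = λ² - 5 - 5 = 1369 - 10 ≡ 43; y = λ·(5 - 43) - 7 ≡ 44. → (43, 44)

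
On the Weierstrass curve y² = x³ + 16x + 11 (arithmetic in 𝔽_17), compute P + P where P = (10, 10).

tangent at (10, 10): λ = (3·10² + 16)/(2·10) ≡ 10/3. 3⁻¹ ≡ 6 (mod 17), so λ ≡ 10·6 ≡ 9.
  x = λ² - 10 - 10 = 81 - 20 ≡ 10; y = λ·(10 - 10) - 10 ≡ 7. → (10, 7)

(10, 7)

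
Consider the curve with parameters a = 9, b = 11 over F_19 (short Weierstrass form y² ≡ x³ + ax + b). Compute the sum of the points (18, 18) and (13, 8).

(18, 18) + (13, 8). λ = (8 - 18)/(13 - 18) ≡ 9/14 mod 19. 14⁻¹ ≡ 15 (mod 19) since 14·15 = 210 ≡ 1, so λ ≡ 2.
  x = λ² - 18 - 13 = 4 - 31 ≡ 11; y = λ·(18 - 11) - 18 ≡ 15. → (11, 15)

(11, 15)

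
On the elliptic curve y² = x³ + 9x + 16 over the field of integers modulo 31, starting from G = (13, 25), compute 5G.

Repeated addition: build up to 5G.
2G: tangent at (13, 25): λ = (3·13² + 9)/(2·25) ≡ 20/19. 19⁻¹ ≡ 18 (mod 31), so λ ≡ 20·18 ≡ 19.
  x = λ² - 13 - 13 = 361 - 26 ≡ 25; y = λ·(13 - 25) - 25 ≡ 26. → (25, 26)
3G: (25, 26) + (13, 25). λ = (25 - 26)/(13 - 25) ≡ 30/19 mod 31. 19⁻¹ ≡ 18 (mod 31) since 19·18 = 342 ≡ 1, so λ ≡ 13.
  x = λ² - 25 - 13 = 169 - 38 ≡ 7; y = λ·(25 - 7) - 26 ≡ 22. → (7, 22)
4G: (7, 22) + (13, 25). λ = (25 - 22)/(13 - 7) ≡ 3/6 mod 31. 6⁻¹ ≡ 26 (mod 31) since 6·26 = 156 ≡ 1, so λ ≡ 16.
  x = λ² - 7 - 13 = 256 - 20 ≡ 19; y = λ·(7 - 19) - 22 ≡ 3. → (19, 3)
5G: (19, 3) + (13, 25). λ = (25 - 3)/(13 - 19) ≡ 22/25 mod 31. 25⁻¹ ≡ 5 (mod 31) since 25·5 = 125 ≡ 1, so λ ≡ 17.
  x = λ² - 19 - 13 = 289 - 32 ≡ 9; y = λ·(19 - 9) - 3 ≡ 12. → (9, 12)

(9, 12)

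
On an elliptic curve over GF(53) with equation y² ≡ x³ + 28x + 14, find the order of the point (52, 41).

12

2P: tangent at (52, 41): λ = (3·52² + 28)/(2·41) ≡ 31/29. 29⁻¹ ≡ 11 (mod 53) since 29·11 = 319 ≡ 1, so λ ≡ 31·11 ≡ 23.
  x = λ² - 52 - 52 = 529 - 104 ≡ 1; y = λ·(52 - 1) - 41 ≡ 19. → (1, 19)
3P: (1, 19) + (52, 41). λ = (41 - 19)/(52 - 1) ≡ 22/51 mod 53. 51⁻¹ ≡ 26 (mod 53), so λ ≡ 42.
  x = λ² - 1 - 52 = 1764 - 53 ≡ 15; y = λ·(1 - 15) - 19 ≡ 29. → (15, 29)
4P: (15, 29) + (52, 41). λ = (41 - 29)/(52 - 15) ≡ 12/37 mod 53. 37⁻¹ ≡ 43 (mod 53) since 37·43 = 1591 ≡ 1, so λ ≡ 39.
  x = λ² - 15 - 52 = 1521 - 67 ≡ 23; y = λ·(15 - 23) - 29 ≡ 30. → (23, 30)
5P: (23, 30) + (52, 41). λ = (41 - 30)/(52 - 23) ≡ 11/29 mod 53. 29⁻¹ ≡ 11 (mod 53) since 29·11 = 319 ≡ 1, so λ ≡ 15.
  x = λ² - 23 - 52 = 225 - 75 ≡ 44; y = λ·(23 - 44) - 30 ≡ 26. → (44, 26)
6P: (44, 26) + (52, 41). λ = (41 - 26)/(52 - 44) ≡ 15/8 mod 53. 8⁻¹ ≡ 20 (mod 53), so λ ≡ 35.
  x = λ² - 44 - 52 = 1225 - 96 ≡ 16; y = λ·(44 - 16) - 26 ≡ 0. → (16, 0)
7P: (16, 0) + (52, 41). λ = (41 - 0)/(52 - 16) ≡ 41/36 mod 53. 36⁻¹ ≡ 28 (mod 53), so λ ≡ 35.
  x = λ² - 16 - 52 = 1225 - 68 ≡ 44; y = λ·(16 - 44) - 0 ≡ 27. → (44, 27)
8P: (44, 27) + (52, 41). λ = (41 - 27)/(52 - 44) ≡ 14/8 mod 53. 8⁻¹ ≡ 20 (mod 53), so λ ≡ 15.
  x = λ² - 44 - 52 = 225 - 96 ≡ 23; y = λ·(44 - 23) - 27 ≡ 23. → (23, 23)
9P: (23, 23) + (52, 41). λ = (41 - 23)/(52 - 23) ≡ 18/29 mod 53. 29⁻¹ ≡ 11 (mod 53), so λ ≡ 39.
  x = λ² - 23 - 52 = 1521 - 75 ≡ 15; y = λ·(23 - 15) - 23 ≡ 24. → (15, 24)
10P: (15, 24) + (52, 41). λ = (41 - 24)/(52 - 15) ≡ 17/37 mod 53. 37⁻¹ ≡ 43 (mod 53), so λ ≡ 42.
  x = λ² - 15 - 52 = 1764 - 67 ≡ 1; y = λ·(15 - 1) - 24 ≡ 34. → (1, 34)
11P: (1, 34) + (52, 41). λ = (41 - 34)/(52 - 1) ≡ 7/51 mod 53. 51⁻¹ ≡ 26 (mod 53), so λ ≡ 23.
  x = λ² - 1 - 52 = 529 - 53 ≡ 52; y = λ·(1 - 52) - 34 ≡ 12. → (52, 12)
12P: (52, 12) + (52, 41): same x and y₁ ≡ -y₂, so the sum is O.
12P = O, so the order is 12.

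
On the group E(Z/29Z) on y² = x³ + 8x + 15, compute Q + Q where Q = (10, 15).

tangent at (10, 15): λ = (3·10² + 8)/(2·15) ≡ 18/1. 1⁻¹ ≡ 1 (mod 29) since 1·1 = 1 ≡ 1, so λ ≡ 18·1 ≡ 18.
  x = λ² - 10 - 10 = 324 - 20 ≡ 14; y = λ·(10 - 14) - 15 ≡ 0. → (14, 0)

(14, 0)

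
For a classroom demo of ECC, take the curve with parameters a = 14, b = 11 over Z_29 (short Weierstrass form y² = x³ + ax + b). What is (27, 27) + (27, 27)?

tangent at (27, 27): λ = (3·27² + 14)/(2·27) ≡ 26/25. 25⁻¹ ≡ 7 (mod 29) since 25·7 = 175 ≡ 1, so λ ≡ 26·7 ≡ 8.
  x = λ² - 27 - 27 = 64 - 54 ≡ 10; y = λ·(27 - 10) - 27 ≡ 22. → (10, 22)

(10, 22)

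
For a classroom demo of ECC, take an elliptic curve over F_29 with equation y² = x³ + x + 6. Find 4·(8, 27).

(10, 1)

Write Q = (8, 27).
Double-and-add on 4 = (100)₂. Start with Q = (8, 27) for the leading 1-bit.
double: tangent at (8, 27): λ = (3·8² + 1)/(2·27) ≡ 19/25. 25⁻¹ ≡ 7 (mod 29), so λ ≡ 19·7 ≡ 17.
  x = λ² - 8 - 8 = 289 - 16 ≡ 12; y = λ·(8 - 12) - 27 ≡ 21. → (12, 21)
double: tangent at (12, 21): λ = (3·12² + 1)/(2·21) ≡ 27/13. 13⁻¹ ≡ 9 (mod 29), so λ ≡ 27·9 ≡ 11.
  x = λ² - 12 - 12 = 121 - 24 ≡ 10; y = λ·(12 - 10) - 21 ≡ 1. → (10, 1)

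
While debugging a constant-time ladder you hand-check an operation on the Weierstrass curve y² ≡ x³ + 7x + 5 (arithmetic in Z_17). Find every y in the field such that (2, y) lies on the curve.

x³ + 7x + 5 = 27 ≡ 10 (mod 17).
10 is a non-residue mod 17; no y exists.

none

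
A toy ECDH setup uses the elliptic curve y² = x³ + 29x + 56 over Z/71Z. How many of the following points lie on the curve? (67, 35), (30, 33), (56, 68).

(67, 35): 35² ≡ 18, rhs ≡ 18 → on.
(30, 33): 33² ≡ 24, rhs ≡ 23 → off.
(56, 68): 68² ≡ 9, rhs ≡ 9 → on.

2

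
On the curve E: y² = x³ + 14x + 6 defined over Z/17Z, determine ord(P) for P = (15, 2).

2P: tangent at (15, 2): λ = (3·15² + 14)/(2·2) ≡ 9/4. 4⁻¹ ≡ 13 (mod 17) since 4·13 = 52 ≡ 1, so λ ≡ 9·13 ≡ 15.
  x = λ² - 15 - 15 = 225 - 30 ≡ 8; y = λ·(15 - 8) - 2 ≡ 1. → (8, 1)
3P: (8, 1) + (15, 2). λ = (2 - 1)/(15 - 8) ≡ 1/7 mod 17. 7⁻¹ ≡ 5 (mod 17) since 7·5 = 35 ≡ 1, so λ ≡ 5.
  x = λ² - 8 - 15 = 25 - 23 ≡ 2; y = λ·(8 - 2) - 1 ≡ 12. → (2, 12)
4P: (2, 12) + (15, 2). λ = (2 - 12)/(15 - 2) ≡ 7/13 mod 17. 13⁻¹ ≡ 4 (mod 17) since 13·4 = 52 ≡ 1, so λ ≡ 11.
  x = λ² - 2 - 15 = 121 - 17 ≡ 2; y = λ·(2 - 2) - 12 ≡ 5. → (2, 5)
5P: (2, 5) + (15, 2). λ = (2 - 5)/(15 - 2) ≡ 14/13 mod 17. 13⁻¹ ≡ 4 (mod 17), so λ ≡ 5.
  x = λ² - 2 - 15 = 25 - 17 ≡ 8; y = λ·(2 - 8) - 5 ≡ 16. → (8, 16)
6P: (8, 16) + (15, 2). λ = (2 - 16)/(15 - 8) ≡ 3/7 mod 17. 7⁻¹ ≡ 5 (mod 17) since 7·5 = 35 ≡ 1, so λ ≡ 15.
  x = λ² - 8 - 15 = 225 - 23 ≡ 15; y = λ·(8 - 15) - 16 ≡ 15. → (15, 15)
7P: (15, 15) + (15, 2): same x and y₁ ≡ -y₂, so the sum is O.
7P = O, so the order is 7.

7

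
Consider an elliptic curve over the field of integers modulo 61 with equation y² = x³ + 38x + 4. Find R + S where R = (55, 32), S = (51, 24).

(20, 38)

(55, 32) + (51, 24). λ = (24 - 32)/(51 - 55) ≡ 53/57 mod 61. 57⁻¹ ≡ 15 (mod 61), so λ ≡ 2.
  x = λ² - 55 - 51 = 4 - 106 ≡ 20; y = λ·(55 - 20) - 32 ≡ 38. → (20, 38)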